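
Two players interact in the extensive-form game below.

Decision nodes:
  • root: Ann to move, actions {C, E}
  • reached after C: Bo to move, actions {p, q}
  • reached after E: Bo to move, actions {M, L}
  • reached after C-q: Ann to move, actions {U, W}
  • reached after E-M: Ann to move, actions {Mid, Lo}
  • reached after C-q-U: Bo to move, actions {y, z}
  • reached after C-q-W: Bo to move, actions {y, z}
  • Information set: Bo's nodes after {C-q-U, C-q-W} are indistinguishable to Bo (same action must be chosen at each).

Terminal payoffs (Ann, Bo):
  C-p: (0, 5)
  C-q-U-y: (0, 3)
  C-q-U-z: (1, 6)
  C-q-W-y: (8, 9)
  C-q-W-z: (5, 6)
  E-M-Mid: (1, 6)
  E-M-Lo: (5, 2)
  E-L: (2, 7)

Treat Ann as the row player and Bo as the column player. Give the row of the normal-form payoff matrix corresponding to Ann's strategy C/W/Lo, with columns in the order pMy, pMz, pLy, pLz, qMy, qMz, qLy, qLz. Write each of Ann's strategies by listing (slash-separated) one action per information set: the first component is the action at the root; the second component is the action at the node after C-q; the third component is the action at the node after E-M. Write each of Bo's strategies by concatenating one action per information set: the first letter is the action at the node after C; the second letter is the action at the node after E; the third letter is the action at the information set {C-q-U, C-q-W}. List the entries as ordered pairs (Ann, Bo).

vs pMy: Ann plays C → Bo plays p at [C] → (0, 5)
vs pMz: Ann plays C → Bo plays p at [C] → (0, 5)
vs pLy: Ann plays C → Bo plays p at [C] → (0, 5)
vs pLz: Ann plays C → Bo plays p at [C] → (0, 5)
vs qMy: Ann plays C → Bo plays q at [C] → Ann plays W at [C-q] → Bo plays y at [C-q-W] → (8, 9)
vs qMz: Ann plays C → Bo plays q at [C] → Ann plays W at [C-q] → Bo plays z at [C-q-W] → (5, 6)
vs qLy: Ann plays C → Bo plays q at [C] → Ann plays W at [C-q] → Bo plays y at [C-q-W] → (8, 9)
vs qLz: Ann plays C → Bo plays q at [C] → Ann plays W at [C-q] → Bo plays z at [C-q-W] → (5, 6)

(0,5) (0,5) (0,5) (0,5) (8,9) (5,6) (8,9) (5,6)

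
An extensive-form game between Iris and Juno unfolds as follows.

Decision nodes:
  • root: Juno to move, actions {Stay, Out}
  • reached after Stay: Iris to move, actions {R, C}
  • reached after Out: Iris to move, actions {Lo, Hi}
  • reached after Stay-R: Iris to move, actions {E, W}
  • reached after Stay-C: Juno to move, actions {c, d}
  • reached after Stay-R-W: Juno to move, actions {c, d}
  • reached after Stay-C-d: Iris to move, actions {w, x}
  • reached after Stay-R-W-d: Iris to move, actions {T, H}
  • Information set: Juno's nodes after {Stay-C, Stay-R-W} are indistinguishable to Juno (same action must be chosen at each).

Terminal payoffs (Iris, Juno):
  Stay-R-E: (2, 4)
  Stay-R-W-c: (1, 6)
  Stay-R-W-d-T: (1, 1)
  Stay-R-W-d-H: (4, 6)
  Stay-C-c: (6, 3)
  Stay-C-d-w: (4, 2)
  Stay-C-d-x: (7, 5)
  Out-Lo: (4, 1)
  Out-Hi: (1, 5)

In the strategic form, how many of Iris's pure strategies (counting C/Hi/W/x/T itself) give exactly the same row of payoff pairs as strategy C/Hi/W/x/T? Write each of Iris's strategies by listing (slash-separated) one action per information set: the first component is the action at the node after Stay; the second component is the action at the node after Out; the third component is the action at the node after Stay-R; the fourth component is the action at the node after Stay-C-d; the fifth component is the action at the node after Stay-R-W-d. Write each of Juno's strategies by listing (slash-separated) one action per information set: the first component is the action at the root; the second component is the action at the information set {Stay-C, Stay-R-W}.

4

Row for C/Hi/W/x/T (columns Stay/c, Stay/d, Out/c, Out/d): (6,3) (7,5) (1,5) (1,5).
Under C/Hi/W/x/T, Iris's choice at the node after Stay-R and at the node after Stay-R-W-d can never be reached regardless of what Juno does, so varying those choices leaves every outcome unchanged.
Holding the reachable choices fixed and varying the unreachable ones freely already gives 2 × 2 = 4 equivalent strategies.
No other strategy reproduces this row, so those 4 are the full class: C/Hi/E/x/T, C/Hi/E/x/H, C/Hi/W/x/T, C/Hi/W/x/H.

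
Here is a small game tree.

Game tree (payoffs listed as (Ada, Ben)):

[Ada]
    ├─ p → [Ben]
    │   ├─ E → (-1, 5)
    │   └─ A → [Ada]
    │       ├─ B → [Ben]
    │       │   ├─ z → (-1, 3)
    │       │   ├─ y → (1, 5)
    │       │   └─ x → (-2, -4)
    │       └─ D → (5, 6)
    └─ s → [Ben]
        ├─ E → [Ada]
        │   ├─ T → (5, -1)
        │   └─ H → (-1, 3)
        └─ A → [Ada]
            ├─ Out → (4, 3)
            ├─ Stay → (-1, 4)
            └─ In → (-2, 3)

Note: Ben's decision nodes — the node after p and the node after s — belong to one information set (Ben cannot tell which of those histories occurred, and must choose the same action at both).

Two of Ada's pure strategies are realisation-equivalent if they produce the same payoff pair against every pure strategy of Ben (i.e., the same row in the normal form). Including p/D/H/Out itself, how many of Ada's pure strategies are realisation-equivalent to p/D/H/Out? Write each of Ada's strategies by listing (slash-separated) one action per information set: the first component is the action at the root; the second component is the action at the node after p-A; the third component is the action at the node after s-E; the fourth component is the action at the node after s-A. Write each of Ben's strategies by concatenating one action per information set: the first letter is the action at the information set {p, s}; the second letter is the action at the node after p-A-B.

6

Row for p/D/H/Out (columns Ez, Ey, Ex, Az, Ay, Ax): (-1,5) (-1,5) (-1,5) (5,6) (5,6) (5,6).
Under p/D/H/Out, Ada's choice at the node after s-E and at the node after s-A can never be reached regardless of what Ben does, so varying those choices leaves every outcome unchanged.
Holding the reachable choices fixed and varying the unreachable ones freely already gives 2 × 3 = 6 equivalent strategies.
No other strategy reproduces this row, so those 6 are the full class: p/D/T/Out, p/D/T/Stay, p/D/T/In, p/D/H/Out, p/D/H/Stay, p/D/H/In.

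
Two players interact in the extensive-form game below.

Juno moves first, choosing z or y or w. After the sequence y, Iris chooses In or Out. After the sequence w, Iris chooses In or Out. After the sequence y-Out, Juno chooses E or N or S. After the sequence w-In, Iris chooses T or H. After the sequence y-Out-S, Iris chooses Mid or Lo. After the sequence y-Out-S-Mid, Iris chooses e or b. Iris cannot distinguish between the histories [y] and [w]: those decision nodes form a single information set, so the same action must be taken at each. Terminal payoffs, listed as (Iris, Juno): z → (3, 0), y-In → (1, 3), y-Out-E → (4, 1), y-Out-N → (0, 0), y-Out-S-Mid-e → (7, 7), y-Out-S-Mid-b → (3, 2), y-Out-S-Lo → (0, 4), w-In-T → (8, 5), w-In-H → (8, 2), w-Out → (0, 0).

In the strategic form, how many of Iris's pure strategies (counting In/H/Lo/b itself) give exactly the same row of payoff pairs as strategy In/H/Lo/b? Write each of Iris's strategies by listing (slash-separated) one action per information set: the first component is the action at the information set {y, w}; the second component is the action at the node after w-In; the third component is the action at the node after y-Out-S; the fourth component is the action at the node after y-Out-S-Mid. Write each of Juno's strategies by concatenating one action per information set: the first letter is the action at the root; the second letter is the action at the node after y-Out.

4

Row for In/H/Lo/b (columns zE, zN, zS, yE, yN, yS, wE, wN, wS): (3,0) (3,0) (3,0) (1,3) (1,3) (1,3) (8,2) (8,2) (8,2).
Under In/H/Lo/b, Iris's choice at the node after y-Out-S and at the node after y-Out-S-Mid can never be reached regardless of what Juno does, so varying those choices leaves every outcome unchanged.
Holding the reachable choices fixed and varying the unreachable ones freely already gives 2 × 2 = 4 equivalent strategies.
No other strategy reproduces this row, so those 4 are the full class: In/H/Mid/e, In/H/Mid/b, In/H/Lo/e, In/H/Lo/b.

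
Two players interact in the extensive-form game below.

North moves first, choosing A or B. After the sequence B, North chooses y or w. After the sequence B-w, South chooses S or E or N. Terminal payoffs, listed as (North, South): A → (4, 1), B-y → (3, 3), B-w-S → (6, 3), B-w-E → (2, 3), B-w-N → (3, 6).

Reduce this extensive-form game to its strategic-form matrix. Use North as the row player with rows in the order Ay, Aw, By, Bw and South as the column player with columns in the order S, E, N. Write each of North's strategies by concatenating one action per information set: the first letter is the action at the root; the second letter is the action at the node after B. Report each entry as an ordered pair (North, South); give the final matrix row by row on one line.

            S        E        N
  Ay    (4,1)    (4,1)    (4,1)
  Aw    (4,1)    (4,1)    (4,1)
  By    (3,3)    (3,3)    (3,3)
  Bw    (6,3)    (2,3)    (3,6)

Ay: (4,1) (4,1) (4,1) | Aw: (4,1) (4,1) (4,1) | By: (3,3) (3,3) (3,3) | Bw: (6,3) (2,3) (3,6)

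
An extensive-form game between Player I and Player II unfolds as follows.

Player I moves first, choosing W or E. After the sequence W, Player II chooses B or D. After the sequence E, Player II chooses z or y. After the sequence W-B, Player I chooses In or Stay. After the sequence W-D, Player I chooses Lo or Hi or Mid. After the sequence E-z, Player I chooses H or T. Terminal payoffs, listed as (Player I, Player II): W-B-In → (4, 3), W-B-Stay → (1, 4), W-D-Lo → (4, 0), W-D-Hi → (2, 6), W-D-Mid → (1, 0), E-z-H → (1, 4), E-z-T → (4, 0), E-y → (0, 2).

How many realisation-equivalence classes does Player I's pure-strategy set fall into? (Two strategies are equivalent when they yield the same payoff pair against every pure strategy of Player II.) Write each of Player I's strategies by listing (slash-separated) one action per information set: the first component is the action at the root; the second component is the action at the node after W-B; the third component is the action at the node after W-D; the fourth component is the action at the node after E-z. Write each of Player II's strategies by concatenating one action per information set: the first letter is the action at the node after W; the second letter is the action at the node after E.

8

Player I has 24 pure strategies: W/In/Lo/H, W/In/Lo/T, W/In/Hi/H, W/In/Hi/T, W/In/Mid/H, W/In/Mid/T, W/Stay/Lo/H, W/Stay/Lo/T, W/Stay/Hi/H, W/Stay/Hi/T, W/Stay/Mid/H, W/Stay/Mid/T, E/In/Lo/H, E/In/Lo/T, E/In/Hi/H, E/In/Hi/T, E/In/Mid/H, E/In/Mid/T, E/Stay/Lo/H, E/Stay/Lo/T, E/Stay/Hi/H, E/Stay/Hi/T, E/Stay/Mid/H, E/Stay/Mid/T. Columns: Bz, By, Dz, Dy.
{W/In/Lo/H, W/In/Lo/T} → row (4,3) (4,3) (4,0) (4,0)
{W/In/Hi/H, W/In/Hi/T} → row (4,3) (4,3) (2,6) (2,6)
{W/In/Mid/H, W/In/Mid/T} → row (4,3) (4,3) (1,0) (1,0)
{W/Stay/Lo/H, W/Stay/Lo/T} → row (1,4) (1,4) (4,0) (4,0)
{W/Stay/Hi/H, W/Stay/Hi/T} → row (1,4) (1,4) (2,6) (2,6)
{W/Stay/Mid/H, W/Stay/Mid/T} → row (1,4) (1,4) (1,0) (1,0)
{E/In/Lo/H, E/In/Hi/H, E/In/Mid/H, E/Stay/Lo/H, E/Stay/Hi/H, E/Stay/Mid/H} → row (1,4) (0,2) (1,4) (0,2)
{E/In/Lo/T, E/In/Hi/T, E/In/Mid/T, E/Stay/Lo/T, E/Stay/Hi/T, E/Stay/Mid/T} → row (4,0) (0,2) (4,0) (0,2)
That's 8 distinct rows out of 24 strategies.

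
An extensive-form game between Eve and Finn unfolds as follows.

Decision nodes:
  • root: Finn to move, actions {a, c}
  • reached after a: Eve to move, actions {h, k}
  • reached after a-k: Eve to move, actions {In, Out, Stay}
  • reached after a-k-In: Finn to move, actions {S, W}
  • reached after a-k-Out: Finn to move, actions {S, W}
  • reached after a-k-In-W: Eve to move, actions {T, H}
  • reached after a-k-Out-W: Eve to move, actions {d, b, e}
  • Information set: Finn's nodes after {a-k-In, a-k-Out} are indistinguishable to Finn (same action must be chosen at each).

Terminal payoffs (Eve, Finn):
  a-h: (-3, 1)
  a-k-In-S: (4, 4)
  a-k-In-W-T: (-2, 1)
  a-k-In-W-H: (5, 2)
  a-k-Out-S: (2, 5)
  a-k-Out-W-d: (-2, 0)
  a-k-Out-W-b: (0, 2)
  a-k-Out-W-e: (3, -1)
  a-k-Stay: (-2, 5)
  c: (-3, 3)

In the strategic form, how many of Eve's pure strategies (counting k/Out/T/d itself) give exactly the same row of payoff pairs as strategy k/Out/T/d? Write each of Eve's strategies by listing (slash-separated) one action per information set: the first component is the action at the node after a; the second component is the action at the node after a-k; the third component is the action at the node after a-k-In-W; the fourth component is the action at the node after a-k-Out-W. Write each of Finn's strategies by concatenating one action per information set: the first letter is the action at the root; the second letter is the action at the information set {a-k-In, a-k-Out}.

Row for k/Out/T/d (columns aS, aW, cS, cW): (2,5) (-2,0) (-3,3) (-3,3).
Under k/Out/T/d, Eve's choice at the node after a-k-In-W can never be reached regardless of what Finn does, so varying those choices leaves every outcome unchanged.
Holding the reachable choices fixed and varying the unreachable one freely already gives 2 equivalent strategies.
No other strategy reproduces this row, so those 2 are the full class: k/Out/T/d, k/Out/H/d.

2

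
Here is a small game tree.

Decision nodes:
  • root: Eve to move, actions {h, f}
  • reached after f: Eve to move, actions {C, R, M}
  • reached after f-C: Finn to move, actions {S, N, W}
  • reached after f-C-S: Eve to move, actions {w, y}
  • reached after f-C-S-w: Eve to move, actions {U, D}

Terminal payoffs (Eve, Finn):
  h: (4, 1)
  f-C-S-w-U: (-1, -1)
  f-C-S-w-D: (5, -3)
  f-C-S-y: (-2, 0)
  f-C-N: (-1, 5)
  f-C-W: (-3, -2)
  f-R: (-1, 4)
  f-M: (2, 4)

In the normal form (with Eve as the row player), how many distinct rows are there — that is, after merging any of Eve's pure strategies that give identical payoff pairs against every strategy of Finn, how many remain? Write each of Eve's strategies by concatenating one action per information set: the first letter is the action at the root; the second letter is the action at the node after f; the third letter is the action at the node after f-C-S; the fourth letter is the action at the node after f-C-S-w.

6

Eve has 24 pure strategies: hCwU, hCwD, hCyU, hCyD, hRwU, hRwD, hRyU, hRyD, hMwU, hMwD, hMyU, hMyD, fCwU, fCwD, fCyU, fCyD, fRwU, fRwD, fRyU, fRyD, fMwU, fMwD, fMyU, fMyD. Columns: S, N, W.
{hCwU, hCwD, hCyU, hCyD, hRwU, hRwD, hRyU, hRyD, hMwU, hMwD, hMyU, hMyD} → row (4,1) (4,1) (4,1)
{fCwU} → row (-1,-1) (-1,5) (-3,-2)
{fCwD} → row (5,-3) (-1,5) (-3,-2)
{fCyU, fCyD} → row (-2,0) (-1,5) (-3,-2)
{fRwU, fRwD, fRyU, fRyD} → row (-1,4) (-1,4) (-1,4)
{fMwU, fMwD, fMyU, fMyD} → row (2,4) (2,4) (2,4)
That's 6 distinct rows out of 24 strategies.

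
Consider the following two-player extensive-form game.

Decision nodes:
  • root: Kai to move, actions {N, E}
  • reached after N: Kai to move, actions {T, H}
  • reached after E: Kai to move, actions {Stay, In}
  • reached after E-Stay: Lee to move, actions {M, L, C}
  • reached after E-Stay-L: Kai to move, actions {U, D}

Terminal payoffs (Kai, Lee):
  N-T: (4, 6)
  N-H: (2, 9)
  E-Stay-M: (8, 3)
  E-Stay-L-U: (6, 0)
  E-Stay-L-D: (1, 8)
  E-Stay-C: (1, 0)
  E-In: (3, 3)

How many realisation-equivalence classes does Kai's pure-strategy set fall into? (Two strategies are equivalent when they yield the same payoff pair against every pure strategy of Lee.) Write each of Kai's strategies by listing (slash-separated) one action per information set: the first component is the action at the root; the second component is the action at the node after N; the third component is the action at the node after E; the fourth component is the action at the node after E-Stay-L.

5

Kai has 16 pure strategies: N/T/Stay/U, N/T/Stay/D, N/T/In/U, N/T/In/D, N/H/Stay/U, N/H/Stay/D, N/H/In/U, N/H/In/D, E/T/Stay/U, E/T/Stay/D, E/T/In/U, E/T/In/D, E/H/Stay/U, E/H/Stay/D, E/H/In/U, E/H/In/D. Columns: M, L, C.
{N/T/Stay/U, N/T/Stay/D, N/T/In/U, N/T/In/D} → row (4,6) (4,6) (4,6)
{N/H/Stay/U, N/H/Stay/D, N/H/In/U, N/H/In/D} → row (2,9) (2,9) (2,9)
{E/T/Stay/U, E/H/Stay/U} → row (8,3) (6,0) (1,0)
{E/T/Stay/D, E/H/Stay/D} → row (8,3) (1,8) (1,0)
{E/T/In/U, E/T/In/D, E/H/In/U, E/H/In/D} → row (3,3) (3,3) (3,3)
That's 5 distinct rows out of 16 strategies.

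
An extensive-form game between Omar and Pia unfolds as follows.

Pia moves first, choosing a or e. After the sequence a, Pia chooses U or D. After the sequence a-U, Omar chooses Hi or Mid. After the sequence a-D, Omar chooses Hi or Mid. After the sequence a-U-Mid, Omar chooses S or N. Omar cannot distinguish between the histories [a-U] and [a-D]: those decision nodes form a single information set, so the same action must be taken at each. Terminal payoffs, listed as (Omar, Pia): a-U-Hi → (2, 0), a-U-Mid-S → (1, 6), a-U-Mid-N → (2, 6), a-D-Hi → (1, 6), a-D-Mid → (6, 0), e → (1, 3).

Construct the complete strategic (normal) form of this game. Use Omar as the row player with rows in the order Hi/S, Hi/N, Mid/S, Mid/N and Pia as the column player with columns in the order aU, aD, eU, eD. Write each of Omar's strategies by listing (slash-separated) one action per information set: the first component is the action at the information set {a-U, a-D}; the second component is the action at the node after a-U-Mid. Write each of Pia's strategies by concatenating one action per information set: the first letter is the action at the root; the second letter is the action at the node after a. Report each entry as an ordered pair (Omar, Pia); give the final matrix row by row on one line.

Hi/S: (2,0) (1,6) (1,3) (1,3) | Hi/N: (2,0) (1,6) (1,3) (1,3) | Mid/S: (1,6) (6,0) (1,3) (1,3) | Mid/N: (2,6) (6,0) (1,3) (1,3)

Row Hi/S: aU→(2,0), aD→(1,6), eU→(1,3), eD→(1,3)
Row Hi/N: aU→(2,0), aD→(1,6), eU→(1,3), eD→(1,3)
Row Mid/S: aU→(1,6), aD→(6,0), eU→(1,3), eD→(1,3)
Row Mid/N: aU→(2,6), aD→(6,0), eU→(1,3), eD→(1,3)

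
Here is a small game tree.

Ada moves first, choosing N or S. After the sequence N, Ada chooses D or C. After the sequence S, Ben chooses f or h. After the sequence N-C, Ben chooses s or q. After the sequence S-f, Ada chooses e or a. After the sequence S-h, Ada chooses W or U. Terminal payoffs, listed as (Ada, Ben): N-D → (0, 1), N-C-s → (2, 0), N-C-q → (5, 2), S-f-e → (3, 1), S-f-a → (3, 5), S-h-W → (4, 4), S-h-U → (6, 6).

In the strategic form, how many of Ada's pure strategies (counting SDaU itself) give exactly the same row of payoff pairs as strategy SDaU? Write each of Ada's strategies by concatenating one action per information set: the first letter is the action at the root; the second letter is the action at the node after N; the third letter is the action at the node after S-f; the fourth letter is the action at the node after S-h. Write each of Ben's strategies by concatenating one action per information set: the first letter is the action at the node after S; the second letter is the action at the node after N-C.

2

Row for SDaU (columns fs, fq, hs, hq): (3,5) (3,5) (6,6) (6,6).
Under SDaU, Ada's choice at the node after N can never be reached regardless of what Ben does, so varying those choices leaves every outcome unchanged.
Holding the reachable choices fixed and varying the unreachable one freely already gives 2 equivalent strategies.
No other strategy reproduces this row, so those 2 are the full class: SDaU, SCaU.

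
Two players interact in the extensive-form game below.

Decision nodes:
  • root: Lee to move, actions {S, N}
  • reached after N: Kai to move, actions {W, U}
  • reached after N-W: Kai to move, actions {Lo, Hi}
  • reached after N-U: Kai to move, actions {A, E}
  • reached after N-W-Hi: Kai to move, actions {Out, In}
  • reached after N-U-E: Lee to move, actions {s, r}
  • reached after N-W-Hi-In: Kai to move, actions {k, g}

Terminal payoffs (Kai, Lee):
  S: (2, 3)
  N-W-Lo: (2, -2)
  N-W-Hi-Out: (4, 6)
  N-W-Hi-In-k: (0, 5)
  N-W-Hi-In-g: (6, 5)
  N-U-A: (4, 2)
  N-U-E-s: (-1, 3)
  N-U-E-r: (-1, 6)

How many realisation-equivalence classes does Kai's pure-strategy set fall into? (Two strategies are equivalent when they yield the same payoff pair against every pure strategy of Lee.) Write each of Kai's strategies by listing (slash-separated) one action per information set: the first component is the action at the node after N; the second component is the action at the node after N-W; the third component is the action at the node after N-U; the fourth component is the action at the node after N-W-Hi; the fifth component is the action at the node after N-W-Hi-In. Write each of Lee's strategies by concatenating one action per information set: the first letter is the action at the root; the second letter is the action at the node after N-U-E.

6

Kai has 32 pure strategies: W/Lo/A/Out/k, W/Lo/A/Out/g, W/Lo/A/In/k, W/Lo/A/In/g, W/Lo/E/Out/k, W/Lo/E/Out/g, W/Lo/E/In/k, W/Lo/E/In/g, W/Hi/A/Out/k, W/Hi/A/Out/g, W/Hi/A/In/k, W/Hi/A/In/g, W/Hi/E/Out/k, W/Hi/E/Out/g, W/Hi/E/In/k, W/Hi/E/In/g, U/Lo/A/Out/k, U/Lo/A/Out/g, U/Lo/A/In/k, U/Lo/A/In/g, U/Lo/E/Out/k, U/Lo/E/Out/g, U/Lo/E/In/k, U/Lo/E/In/g, U/Hi/A/Out/k, U/Hi/A/Out/g, U/Hi/A/In/k, U/Hi/A/In/g, U/Hi/E/Out/k, U/Hi/E/Out/g, U/Hi/E/In/k, U/Hi/E/In/g. Columns: Ss, Sr, Ns, Nr.
{W/Lo/A/Out/k, W/Lo/A/Out/g, W/Lo/A/In/k, W/Lo/A/In/g, W/Lo/E/Out/k, W/Lo/E/Out/g, W/Lo/E/In/k, W/Lo/E/In/g} → row (2,3) (2,3) (2,-2) (2,-2)
{W/Hi/A/Out/k, W/Hi/A/Out/g, W/Hi/E/Out/k, W/Hi/E/Out/g} → row (2,3) (2,3) (4,6) (4,6)
{W/Hi/A/In/k, W/Hi/E/In/k} → row (2,3) (2,3) (0,5) (0,5)
{W/Hi/A/In/g, W/Hi/E/In/g} → row (2,3) (2,3) (6,5) (6,5)
{U/Lo/A/Out/k, U/Lo/A/Out/g, U/Lo/A/In/k, U/Lo/A/In/g, U/Hi/A/Out/k, U/Hi/A/Out/g, U/Hi/A/In/k, U/Hi/A/In/g} → row (2,3) (2,3) (4,2) (4,2)
{U/Lo/E/Out/k, U/Lo/E/Out/g, U/Lo/E/In/k, U/Lo/E/In/g, U/Hi/E/Out/k, U/Hi/E/Out/g, U/Hi/E/In/k, U/Hi/E/In/g} → row (2,3) (2,3) (-1,3) (-1,6)
That's 6 distinct rows out of 32 strategies.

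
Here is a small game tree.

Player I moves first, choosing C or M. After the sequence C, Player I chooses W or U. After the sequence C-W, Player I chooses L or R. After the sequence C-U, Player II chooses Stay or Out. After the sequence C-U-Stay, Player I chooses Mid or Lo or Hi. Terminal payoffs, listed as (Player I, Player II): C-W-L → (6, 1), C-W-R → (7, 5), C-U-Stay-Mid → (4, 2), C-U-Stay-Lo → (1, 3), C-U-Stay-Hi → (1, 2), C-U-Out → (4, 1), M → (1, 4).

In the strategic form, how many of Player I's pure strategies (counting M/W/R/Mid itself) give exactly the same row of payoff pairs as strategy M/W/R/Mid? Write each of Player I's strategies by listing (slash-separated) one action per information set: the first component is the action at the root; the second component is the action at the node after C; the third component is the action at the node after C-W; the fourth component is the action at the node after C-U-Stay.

Row for M/W/R/Mid (columns Stay, Out): (1,4) (1,4).
Under M/W/R/Mid, Player I's choice at the node after C and at the node after C-W and at the node after C-U-Stay can never be reached regardless of what Player II does, so varying those choices leaves every outcome unchanged.
Holding the reachable choices fixed and varying the unreachable ones freely already gives 2 × 2 × 3 = 12 equivalent strategies.
No other strategy reproduces this row, so those 12 are the full class: M/W/L/Mid, M/W/L/Lo, M/W/L/Hi, M/W/R/Mid, M/W/R/Lo, M/W/R/Hi, M/U/L/Mid, M/U/L/Lo, M/U/L/Hi, M/U/R/Mid, M/U/R/Lo, M/U/R/Hi.

12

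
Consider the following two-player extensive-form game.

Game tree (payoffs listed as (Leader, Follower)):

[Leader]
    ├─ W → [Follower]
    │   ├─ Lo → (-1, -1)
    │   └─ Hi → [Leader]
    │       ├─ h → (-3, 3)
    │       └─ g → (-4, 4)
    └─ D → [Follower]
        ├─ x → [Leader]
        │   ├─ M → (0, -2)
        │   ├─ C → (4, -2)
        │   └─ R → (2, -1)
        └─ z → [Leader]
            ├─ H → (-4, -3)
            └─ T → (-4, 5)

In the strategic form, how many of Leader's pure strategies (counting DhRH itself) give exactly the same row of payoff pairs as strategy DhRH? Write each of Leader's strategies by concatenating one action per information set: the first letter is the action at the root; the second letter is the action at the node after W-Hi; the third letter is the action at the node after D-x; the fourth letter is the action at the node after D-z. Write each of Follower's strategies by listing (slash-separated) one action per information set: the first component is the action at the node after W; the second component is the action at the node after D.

2

Row for DhRH (columns Lo/x, Lo/z, Hi/x, Hi/z): (2,-1) (-4,-3) (2,-1) (-4,-3).
Under DhRH, Leader's choice at the node after W-Hi can never be reached regardless of what Follower does, so varying those choices leaves every outcome unchanged.
Holding the reachable choices fixed and varying the unreachable one freely already gives 2 equivalent strategies.
No other strategy reproduces this row, so those 2 are the full class: DhRH, DgRH.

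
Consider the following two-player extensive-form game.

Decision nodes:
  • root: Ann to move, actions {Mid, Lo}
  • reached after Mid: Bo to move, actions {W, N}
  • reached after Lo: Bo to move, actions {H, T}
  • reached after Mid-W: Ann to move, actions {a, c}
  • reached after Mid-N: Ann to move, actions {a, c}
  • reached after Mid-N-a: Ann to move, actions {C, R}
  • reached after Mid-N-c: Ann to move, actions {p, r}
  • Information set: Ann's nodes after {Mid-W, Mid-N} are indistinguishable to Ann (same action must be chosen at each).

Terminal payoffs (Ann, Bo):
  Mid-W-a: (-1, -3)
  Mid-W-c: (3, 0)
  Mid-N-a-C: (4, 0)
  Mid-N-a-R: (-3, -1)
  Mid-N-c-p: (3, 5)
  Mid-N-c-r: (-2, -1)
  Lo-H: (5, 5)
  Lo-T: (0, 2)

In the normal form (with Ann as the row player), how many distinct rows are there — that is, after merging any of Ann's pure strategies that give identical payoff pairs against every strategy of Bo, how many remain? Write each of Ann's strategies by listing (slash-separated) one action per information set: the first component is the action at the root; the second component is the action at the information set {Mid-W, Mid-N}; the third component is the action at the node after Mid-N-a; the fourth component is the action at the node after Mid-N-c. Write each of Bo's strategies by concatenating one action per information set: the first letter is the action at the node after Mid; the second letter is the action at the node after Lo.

5

Ann has 16 pure strategies: Mid/a/C/p, Mid/a/C/r, Mid/a/R/p, Mid/a/R/r, Mid/c/C/p, Mid/c/C/r, Mid/c/R/p, Mid/c/R/r, Lo/a/C/p, Lo/a/C/r, Lo/a/R/p, Lo/a/R/r, Lo/c/C/p, Lo/c/C/r, Lo/c/R/p, Lo/c/R/r. Columns: WH, WT, NH, NT.
{Mid/a/C/p, Mid/a/C/r} → row (-1,-3) (-1,-3) (4,0) (4,0)
{Mid/a/R/p, Mid/a/R/r} → row (-1,-3) (-1,-3) (-3,-1) (-3,-1)
{Mid/c/C/p, Mid/c/R/p} → row (3,0) (3,0) (3,5) (3,5)
{Mid/c/C/r, Mid/c/R/r} → row (3,0) (3,0) (-2,-1) (-2,-1)
{Lo/a/C/p, Lo/a/C/r, Lo/a/R/p, Lo/a/R/r, Lo/c/C/p, Lo/c/C/r, Lo/c/R/p, Lo/c/R/r} → row (5,5) (0,2) (5,5) (0,2)
That's 5 distinct rows out of 16 strategies.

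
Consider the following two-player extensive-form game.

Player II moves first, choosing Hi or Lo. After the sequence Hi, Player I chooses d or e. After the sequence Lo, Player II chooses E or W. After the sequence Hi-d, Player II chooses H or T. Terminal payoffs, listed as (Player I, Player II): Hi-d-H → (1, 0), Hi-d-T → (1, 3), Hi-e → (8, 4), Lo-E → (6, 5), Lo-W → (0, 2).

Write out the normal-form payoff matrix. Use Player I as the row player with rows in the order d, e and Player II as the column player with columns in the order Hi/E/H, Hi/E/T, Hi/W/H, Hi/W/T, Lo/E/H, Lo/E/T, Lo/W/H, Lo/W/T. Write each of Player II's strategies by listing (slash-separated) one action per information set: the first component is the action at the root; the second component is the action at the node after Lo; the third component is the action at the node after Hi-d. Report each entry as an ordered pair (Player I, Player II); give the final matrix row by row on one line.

       Hi/E/H   Hi/E/T   Hi/W/H   Hi/W/T   Lo/E/H   Lo/E/T   Lo/W/H   Lo/W/T
   d    (1,0)    (1,3)    (1,0)    (1,3)    (6,5)    (6,5)    (0,2)    (0,2)
   e    (8,4)    (8,4)    (8,4)    (8,4)    (6,5)    (6,5)    (0,2)    (0,2)

d: (1,0) (1,3) (1,0) (1,3) (6,5) (6,5) (0,2) (0,2) | e: (8,4) (8,4) (8,4) (8,4) (6,5) (6,5) (0,2) (0,2)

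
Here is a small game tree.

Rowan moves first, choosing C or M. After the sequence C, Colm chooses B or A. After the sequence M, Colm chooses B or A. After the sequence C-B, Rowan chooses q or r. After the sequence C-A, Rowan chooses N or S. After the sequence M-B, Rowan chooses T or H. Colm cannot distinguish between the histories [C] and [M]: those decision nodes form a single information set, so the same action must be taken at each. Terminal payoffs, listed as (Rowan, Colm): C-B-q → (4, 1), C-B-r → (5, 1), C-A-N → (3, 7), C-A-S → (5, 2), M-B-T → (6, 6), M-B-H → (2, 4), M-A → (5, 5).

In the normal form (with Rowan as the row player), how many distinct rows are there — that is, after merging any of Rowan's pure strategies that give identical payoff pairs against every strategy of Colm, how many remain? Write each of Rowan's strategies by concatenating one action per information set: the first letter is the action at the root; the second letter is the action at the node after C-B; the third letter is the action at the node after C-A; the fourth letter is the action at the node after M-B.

6

Rowan has 16 pure strategies: CqNT, CqNH, CqST, CqSH, CrNT, CrNH, CrST, CrSH, MqNT, MqNH, MqST, MqSH, MrNT, MrNH, MrST, MrSH. Columns: B, A.
{CqNT, CqNH} → row (4,1) (3,7)
{CqST, CqSH} → row (4,1) (5,2)
{CrNT, CrNH} → row (5,1) (3,7)
{CrST, CrSH} → row (5,1) (5,2)
{MqNT, MqST, MrNT, MrST} → row (6,6) (5,5)
{MqNH, MqSH, MrNH, MrSH} → row (2,4) (5,5)
That's 6 distinct rows out of 16 strategies.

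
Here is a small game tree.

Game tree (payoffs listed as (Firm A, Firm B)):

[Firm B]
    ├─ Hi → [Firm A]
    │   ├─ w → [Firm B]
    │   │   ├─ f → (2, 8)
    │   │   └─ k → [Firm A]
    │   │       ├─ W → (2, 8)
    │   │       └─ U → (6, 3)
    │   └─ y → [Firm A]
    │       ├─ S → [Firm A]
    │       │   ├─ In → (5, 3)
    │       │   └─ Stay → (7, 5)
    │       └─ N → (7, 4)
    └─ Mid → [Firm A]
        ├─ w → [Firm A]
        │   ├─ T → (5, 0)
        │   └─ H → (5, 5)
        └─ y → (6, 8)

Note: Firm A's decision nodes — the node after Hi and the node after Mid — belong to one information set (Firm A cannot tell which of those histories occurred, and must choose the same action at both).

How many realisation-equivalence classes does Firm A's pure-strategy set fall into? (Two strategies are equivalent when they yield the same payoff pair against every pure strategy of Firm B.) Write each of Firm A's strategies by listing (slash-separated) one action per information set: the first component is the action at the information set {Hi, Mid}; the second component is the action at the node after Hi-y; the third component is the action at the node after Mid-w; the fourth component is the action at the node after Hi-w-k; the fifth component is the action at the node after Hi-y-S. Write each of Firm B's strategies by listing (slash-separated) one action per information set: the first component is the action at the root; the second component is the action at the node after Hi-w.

Firm A has 32 pure strategies: w/S/T/W/In, w/S/T/W/Stay, w/S/T/U/In, w/S/T/U/Stay, w/S/H/W/In, w/S/H/W/Stay, w/S/H/U/In, w/S/H/U/Stay, w/N/T/W/In, w/N/T/W/Stay, w/N/T/U/In, w/N/T/U/Stay, w/N/H/W/In, w/N/H/W/Stay, w/N/H/U/In, w/N/H/U/Stay, y/S/T/W/In, y/S/T/W/Stay, y/S/T/U/In, y/S/T/U/Stay, y/S/H/W/In, y/S/H/W/Stay, y/S/H/U/In, y/S/H/U/Stay, y/N/T/W/In, y/N/T/W/Stay, y/N/T/U/In, y/N/T/U/Stay, y/N/H/W/In, y/N/H/W/Stay, y/N/H/U/In, y/N/H/U/Stay. Columns: Hi/f, Hi/k, Mid/f, Mid/k.
{w/S/T/W/In, w/S/T/W/Stay, w/N/T/W/In, w/N/T/W/Stay} → row (2,8) (2,8) (5,0) (5,0)
{w/S/T/U/In, w/S/T/U/Stay, w/N/T/U/In, w/N/T/U/Stay} → row (2,8) (6,3) (5,0) (5,0)
{w/S/H/W/In, w/S/H/W/Stay, w/N/H/W/In, w/N/H/W/Stay} → row (2,8) (2,8) (5,5) (5,5)
{w/S/H/U/In, w/S/H/U/Stay, w/N/H/U/In, w/N/H/U/Stay} → row (2,8) (6,3) (5,5) (5,5)
{y/S/T/W/In, y/S/T/U/In, y/S/H/W/In, y/S/H/U/In} → row (5,3) (5,3) (6,8) (6,8)
{y/S/T/W/Stay, y/S/T/U/Stay, y/S/H/W/Stay, y/S/H/U/Stay} → row (7,5) (7,5) (6,8) (6,8)
{y/N/T/W/In, y/N/T/W/Stay, y/N/T/U/In, y/N/T/U/Stay, y/N/H/W/In, y/N/H/W/Stay, y/N/H/U/In, y/N/H/U/Stay} → row (7,4) (7,4) (6,8) (6,8)
That's 7 distinct rows out of 32 strategies.

7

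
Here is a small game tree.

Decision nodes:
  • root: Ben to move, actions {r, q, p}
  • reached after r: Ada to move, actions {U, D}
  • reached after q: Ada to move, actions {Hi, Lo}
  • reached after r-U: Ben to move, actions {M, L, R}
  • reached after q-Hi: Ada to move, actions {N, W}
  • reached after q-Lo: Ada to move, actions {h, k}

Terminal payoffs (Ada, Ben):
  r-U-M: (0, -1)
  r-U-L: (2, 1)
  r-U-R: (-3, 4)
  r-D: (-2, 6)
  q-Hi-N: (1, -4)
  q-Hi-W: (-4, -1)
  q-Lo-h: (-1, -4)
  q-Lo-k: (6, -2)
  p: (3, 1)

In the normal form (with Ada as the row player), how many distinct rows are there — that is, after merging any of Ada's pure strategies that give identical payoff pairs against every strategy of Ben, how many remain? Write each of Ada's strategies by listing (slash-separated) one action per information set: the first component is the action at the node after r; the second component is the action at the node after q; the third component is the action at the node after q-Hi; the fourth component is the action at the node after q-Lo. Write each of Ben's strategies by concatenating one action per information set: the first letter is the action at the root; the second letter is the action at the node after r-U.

Ada has 16 pure strategies: U/Hi/N/h, U/Hi/N/k, U/Hi/W/h, U/Hi/W/k, U/Lo/N/h, U/Lo/N/k, U/Lo/W/h, U/Lo/W/k, D/Hi/N/h, D/Hi/N/k, D/Hi/W/h, D/Hi/W/k, D/Lo/N/h, D/Lo/N/k, D/Lo/W/h, D/Lo/W/k. Columns: rM, rL, rR, qM, qL, qR, pM, pL, pR.
{U/Hi/N/h, U/Hi/N/k} → row (0,-1) (2,1) (-3,4) (1,-4) (1,-4) (1,-4) (3,1) (3,1) (3,1)
{U/Hi/W/h, U/Hi/W/k} → row (0,-1) (2,1) (-3,4) (-4,-1) (-4,-1) (-4,-1) (3,1) (3,1) (3,1)
{U/Lo/N/h, U/Lo/W/h} → row (0,-1) (2,1) (-3,4) (-1,-4) (-1,-4) (-1,-4) (3,1) (3,1) (3,1)
{U/Lo/N/k, U/Lo/W/k} → row (0,-1) (2,1) (-3,4) (6,-2) (6,-2) (6,-2) (3,1) (3,1) (3,1)
{D/Hi/N/h, D/Hi/N/k} → row (-2,6) (-2,6) (-2,6) (1,-4) (1,-4) (1,-4) (3,1) (3,1) (3,1)
{D/Hi/W/h, D/Hi/W/k} → row (-2,6) (-2,6) (-2,6) (-4,-1) (-4,-1) (-4,-1) (3,1) (3,1) (3,1)
{D/Lo/N/h, D/Lo/W/h} → row (-2,6) (-2,6) (-2,6) (-1,-4) (-1,-4) (-1,-4) (3,1) (3,1) (3,1)
{D/Lo/N/k, D/Lo/W/k} → row (-2,6) (-2,6) (-2,6) (6,-2) (6,-2) (6,-2) (3,1) (3,1) (3,1)
That's 8 distinct rows out of 16 strategies.

8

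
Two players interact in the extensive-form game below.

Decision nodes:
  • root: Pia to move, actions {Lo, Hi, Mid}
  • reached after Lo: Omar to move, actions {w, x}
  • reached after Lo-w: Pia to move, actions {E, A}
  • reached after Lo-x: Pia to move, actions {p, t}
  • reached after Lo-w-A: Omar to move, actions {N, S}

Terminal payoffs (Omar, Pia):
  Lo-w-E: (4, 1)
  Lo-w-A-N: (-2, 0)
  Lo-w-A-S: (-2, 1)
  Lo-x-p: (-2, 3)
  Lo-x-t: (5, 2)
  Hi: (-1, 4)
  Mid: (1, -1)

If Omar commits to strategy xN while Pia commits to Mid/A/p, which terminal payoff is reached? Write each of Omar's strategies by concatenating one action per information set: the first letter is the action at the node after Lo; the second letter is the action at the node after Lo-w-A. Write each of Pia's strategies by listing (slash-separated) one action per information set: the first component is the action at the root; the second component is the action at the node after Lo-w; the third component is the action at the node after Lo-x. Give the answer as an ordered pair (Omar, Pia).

(1, -1)

Trace the play path from the root:
  Pia plays Mid
→ terminal payoff (1, -1).
(Omar's choice at the node after Lo is never reached on this path, so it doesn't affect the outcome.)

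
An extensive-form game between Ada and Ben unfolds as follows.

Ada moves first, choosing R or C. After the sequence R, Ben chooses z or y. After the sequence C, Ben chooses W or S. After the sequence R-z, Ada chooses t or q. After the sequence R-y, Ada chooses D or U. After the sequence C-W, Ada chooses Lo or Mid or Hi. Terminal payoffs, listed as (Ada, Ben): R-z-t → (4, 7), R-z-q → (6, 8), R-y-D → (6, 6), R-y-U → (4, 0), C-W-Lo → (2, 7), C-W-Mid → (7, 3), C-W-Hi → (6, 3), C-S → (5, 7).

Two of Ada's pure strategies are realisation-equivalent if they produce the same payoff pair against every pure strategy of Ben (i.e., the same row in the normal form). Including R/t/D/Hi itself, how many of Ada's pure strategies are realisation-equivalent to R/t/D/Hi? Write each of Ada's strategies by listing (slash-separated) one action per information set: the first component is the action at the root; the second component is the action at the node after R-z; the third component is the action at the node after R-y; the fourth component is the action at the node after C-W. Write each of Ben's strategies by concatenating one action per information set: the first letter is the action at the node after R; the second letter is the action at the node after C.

3

Row for R/t/D/Hi (columns zW, zS, yW, yS): (4,7) (4,7) (6,6) (6,6).
Under R/t/D/Hi, Ada's choice at the node after C-W can never be reached regardless of what Ben does, so varying those choices leaves every outcome unchanged.
Holding the reachable choices fixed and varying the unreachable one freely already gives 3 equivalent strategies.
No other strategy reproduces this row, so those 3 are the full class: R/t/D/Lo, R/t/D/Mid, R/t/D/Hi.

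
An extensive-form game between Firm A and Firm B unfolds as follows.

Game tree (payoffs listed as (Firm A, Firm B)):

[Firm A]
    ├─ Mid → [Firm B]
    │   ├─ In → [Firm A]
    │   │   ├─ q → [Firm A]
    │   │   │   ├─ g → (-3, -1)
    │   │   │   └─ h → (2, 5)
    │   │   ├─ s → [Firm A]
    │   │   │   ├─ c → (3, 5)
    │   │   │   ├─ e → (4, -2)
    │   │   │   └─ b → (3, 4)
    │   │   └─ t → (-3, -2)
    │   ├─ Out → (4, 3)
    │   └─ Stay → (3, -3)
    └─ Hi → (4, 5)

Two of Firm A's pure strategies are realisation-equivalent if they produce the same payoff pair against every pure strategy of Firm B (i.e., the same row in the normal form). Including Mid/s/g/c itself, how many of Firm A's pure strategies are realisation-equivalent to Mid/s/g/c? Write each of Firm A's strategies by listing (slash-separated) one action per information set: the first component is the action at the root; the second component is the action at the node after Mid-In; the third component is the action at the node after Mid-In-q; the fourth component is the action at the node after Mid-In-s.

2

Row for Mid/s/g/c (columns In, Out, Stay): (3,5) (4,3) (3,-3).
Under Mid/s/g/c, Firm A's choice at the node after Mid-In-q can never be reached regardless of what Firm B does, so varying those choices leaves every outcome unchanged.
Holding the reachable choices fixed and varying the unreachable one freely already gives 2 equivalent strategies.
No other strategy reproduces this row, so those 2 are the full class: Mid/s/g/c, Mid/s/h/c.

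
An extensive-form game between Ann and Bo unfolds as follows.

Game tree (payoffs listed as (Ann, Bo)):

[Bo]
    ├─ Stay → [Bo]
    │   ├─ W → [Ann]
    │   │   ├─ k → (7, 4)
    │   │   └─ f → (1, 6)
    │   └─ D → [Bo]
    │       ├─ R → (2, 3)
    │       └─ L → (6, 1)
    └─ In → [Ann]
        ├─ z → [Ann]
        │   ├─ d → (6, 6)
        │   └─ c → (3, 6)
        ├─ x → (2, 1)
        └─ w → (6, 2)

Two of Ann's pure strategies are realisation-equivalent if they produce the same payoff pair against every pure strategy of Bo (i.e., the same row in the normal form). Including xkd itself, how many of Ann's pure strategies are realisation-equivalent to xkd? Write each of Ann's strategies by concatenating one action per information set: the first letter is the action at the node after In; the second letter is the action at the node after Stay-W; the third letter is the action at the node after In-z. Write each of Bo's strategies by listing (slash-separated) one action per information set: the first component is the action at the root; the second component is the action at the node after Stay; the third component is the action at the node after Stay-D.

Row for xkd (columns Stay/W/R, Stay/W/L, Stay/D/R, Stay/D/L, In/W/R, In/W/L, In/D/R, In/D/L): (7,4) (7,4) (2,3) (6,1) (2,1) (2,1) (2,1) (2,1).
Under xkd, Ann's choice at the node after In-z can never be reached regardless of what Bo does, so varying those choices leaves every outcome unchanged.
Holding the reachable choices fixed and varying the unreachable one freely already gives 2 equivalent strategies.
No other strategy reproduces this row, so those 2 are the full class: xkd, xkc.

2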